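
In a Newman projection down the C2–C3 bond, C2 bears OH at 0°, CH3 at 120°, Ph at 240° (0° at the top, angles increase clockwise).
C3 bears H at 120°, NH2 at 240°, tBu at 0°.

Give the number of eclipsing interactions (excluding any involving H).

Non-H eclipsing pairs: OH(0°)/tBu(0°); Ph(240°)/NH2(240°) — 2 interactions.

2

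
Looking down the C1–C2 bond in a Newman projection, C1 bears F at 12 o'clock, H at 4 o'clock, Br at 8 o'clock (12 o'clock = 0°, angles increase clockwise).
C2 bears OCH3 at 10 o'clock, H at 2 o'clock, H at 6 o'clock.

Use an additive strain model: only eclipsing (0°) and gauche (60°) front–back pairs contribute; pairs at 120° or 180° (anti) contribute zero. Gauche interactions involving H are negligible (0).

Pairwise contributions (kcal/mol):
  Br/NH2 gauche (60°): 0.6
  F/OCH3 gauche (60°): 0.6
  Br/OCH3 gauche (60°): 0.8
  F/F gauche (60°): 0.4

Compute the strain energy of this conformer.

This conformer (staggered): F–OCH3 gauche, Br–OCH3 gauche; 0.6 + 0.8 = 1.4 kcal/mol.

1.4 kcal/mol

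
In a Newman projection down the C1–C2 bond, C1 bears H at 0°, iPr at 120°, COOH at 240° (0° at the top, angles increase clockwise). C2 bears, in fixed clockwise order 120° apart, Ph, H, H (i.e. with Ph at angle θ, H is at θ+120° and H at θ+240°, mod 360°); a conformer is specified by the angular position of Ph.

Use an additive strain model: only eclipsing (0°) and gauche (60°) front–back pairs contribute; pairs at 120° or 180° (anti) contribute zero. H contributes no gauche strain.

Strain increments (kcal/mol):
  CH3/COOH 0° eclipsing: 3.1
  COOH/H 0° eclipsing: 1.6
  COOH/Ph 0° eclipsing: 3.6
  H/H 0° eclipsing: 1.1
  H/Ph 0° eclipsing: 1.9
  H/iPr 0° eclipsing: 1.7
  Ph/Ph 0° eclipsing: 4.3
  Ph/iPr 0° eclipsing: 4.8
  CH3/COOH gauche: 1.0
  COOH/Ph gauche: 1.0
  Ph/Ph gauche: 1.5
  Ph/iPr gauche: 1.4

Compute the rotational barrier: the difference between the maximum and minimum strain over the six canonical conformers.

Ph at 0° (eclipsed): H(0°)/Ph(0°) eclipsed 1.9; iPr(120°)/H(120°) eclipsed 1.7; COOH(240°)/H(240°) eclipsed 1.6 → 5.2 kcal/mol.
Ph at 60° (staggered): iPr(120°)/Ph(60°) gauche 1.4 → 1.4 kcal/mol.
Ph at 120° (eclipsed): H(0°)/H(0°) eclipsed 1.1; iPr(120°)/Ph(120°) eclipsed 4.8; COOH(240°)/H(240°) eclipsed 1.6 → 7.5 kcal/mol.
Ph at 180° (staggered): iPr(120°)/Ph(180°) gauche 1.4; COOH(240°)/Ph(180°) gauche 1.0 → 2.4 kcal/mol.
Ph at 240° (eclipsed): H(0°)/H(0°) eclipsed 1.1; iPr(120°)/H(120°) eclipsed 1.7; COOH(240°)/Ph(240°) eclipsed 3.6 → 6.4 kcal/mol.
Ph at 300° (staggered): COOH(240°)/Ph(300°) gauche 1.0 → 1.0 kcal/mol.
Max at 120° (7.5 kcal/mol), min at 300° (1.0 kcal/mol); barrier = 6.5 kcal/mol.

6.5 kcal/mol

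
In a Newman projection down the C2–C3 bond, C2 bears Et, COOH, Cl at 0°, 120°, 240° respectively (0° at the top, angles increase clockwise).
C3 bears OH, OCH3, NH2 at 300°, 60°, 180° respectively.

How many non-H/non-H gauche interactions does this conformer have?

Non-H gauche pairs: Et(0°)/OH(300°); Et(0°)/OCH3(60°); COOH(120°)/OCH3(60°); COOH(120°)/NH2(180°); Cl(240°)/OH(300°); Cl(240°)/NH2(180°) — 6 interactions.

6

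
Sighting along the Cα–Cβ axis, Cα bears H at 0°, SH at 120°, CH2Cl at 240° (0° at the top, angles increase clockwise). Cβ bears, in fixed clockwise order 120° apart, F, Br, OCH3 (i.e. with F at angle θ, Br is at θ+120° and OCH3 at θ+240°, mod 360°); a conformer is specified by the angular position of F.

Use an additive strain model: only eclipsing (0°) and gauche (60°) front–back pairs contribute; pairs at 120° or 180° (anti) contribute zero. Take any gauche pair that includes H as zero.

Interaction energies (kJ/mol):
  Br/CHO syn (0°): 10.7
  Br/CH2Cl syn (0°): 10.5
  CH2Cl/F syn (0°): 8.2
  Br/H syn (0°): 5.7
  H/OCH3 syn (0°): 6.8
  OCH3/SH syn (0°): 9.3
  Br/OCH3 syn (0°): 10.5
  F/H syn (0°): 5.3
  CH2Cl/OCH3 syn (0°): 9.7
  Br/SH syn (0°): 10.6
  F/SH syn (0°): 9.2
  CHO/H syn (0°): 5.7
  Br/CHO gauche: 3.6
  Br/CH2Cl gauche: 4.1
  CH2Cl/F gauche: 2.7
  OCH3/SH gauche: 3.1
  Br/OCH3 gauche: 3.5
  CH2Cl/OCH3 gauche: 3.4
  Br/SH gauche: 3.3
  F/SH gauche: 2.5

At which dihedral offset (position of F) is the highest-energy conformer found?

120°

F at 0° is eclipsed. H at 0° is eclipsed with F at 0° (5.3); SH at 120° is eclipsed with Br at 120° (10.6); CH2Cl at 240° is eclipsed with OCH3 at 240° (9.7). Total 25.6 kJ/mol.
F at 60° is staggered. SH at 120° is gauche with F at 60° (2.5); SH at 120° is gauche with Br at 180° (3.3); CH2Cl at 240° is gauche with Br at 180° (4.1); CH2Cl at 240° is gauche with OCH3 at 300° (3.4). Total 13.3 kJ/mol.
F at 120° is eclipsed. H at 0° is eclipsed with OCH3 at 0° (6.8); SH at 120° is eclipsed with F at 120° (9.2); CH2Cl at 240° is eclipsed with Br at 240° (10.5). Total 26.5 kJ/mol.
F at 180° is staggered. SH at 120° is gauche with F at 180° (2.5); SH at 120° is gauche with OCH3 at 60° (3.1); CH2Cl at 240° is gauche with F at 180° (2.7); CH2Cl at 240° is gauche with Br at 300° (4.1). Total 12.4 kJ/mol.
F at 240° is eclipsed. H at 0° is eclipsed with Br at 0° (5.7); SH at 120° is eclipsed with OCH3 at 120° (9.3); CH2Cl at 240° is eclipsed with F at 240° (8.2). Total 23.2 kJ/mol.
F at 300° is staggered. SH at 120° is gauche with Br at 60° (3.3); SH at 120° is gauche with OCH3 at 180° (3.1); CH2Cl at 240° is gauche with F at 300° (2.7); CH2Cl at 240° is gauche with OCH3 at 180° (3.4). Total 12.5 kJ/mol.
The maximum (26.5 kJ/mol) occurs with F at 120°.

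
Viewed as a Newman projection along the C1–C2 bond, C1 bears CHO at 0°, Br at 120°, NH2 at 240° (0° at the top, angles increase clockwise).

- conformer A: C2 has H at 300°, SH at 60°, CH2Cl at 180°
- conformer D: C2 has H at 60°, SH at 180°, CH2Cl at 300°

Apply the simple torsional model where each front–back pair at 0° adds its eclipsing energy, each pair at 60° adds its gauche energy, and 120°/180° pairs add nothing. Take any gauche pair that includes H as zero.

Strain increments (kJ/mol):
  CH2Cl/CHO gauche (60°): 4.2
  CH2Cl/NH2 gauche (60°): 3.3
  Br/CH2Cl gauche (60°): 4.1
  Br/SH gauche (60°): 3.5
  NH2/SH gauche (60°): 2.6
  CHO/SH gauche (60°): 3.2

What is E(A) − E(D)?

+0.5 kJ/mol

A (staggered): CHO(0°)/SH(60°) gauche 3.2; Br(120°)/SH(60°) gauche 3.5; Br(120°)/CH2Cl(180°) gauche 4.1; NH2(240°)/CH2Cl(180°) gauche 3.3 → 14.1 kJ/mol.
D (staggered): CHO(0°)/CH2Cl(300°) gauche 4.2; Br(120°)/SH(180°) gauche 3.5; NH2(240°)/SH(180°) gauche 2.6; NH2(240°)/CH2Cl(300°) gauche 3.3 → 13.6 kJ/mol.
E(A) − E(D) = 14.1 − 13.6 = +0.5 kJ/mol.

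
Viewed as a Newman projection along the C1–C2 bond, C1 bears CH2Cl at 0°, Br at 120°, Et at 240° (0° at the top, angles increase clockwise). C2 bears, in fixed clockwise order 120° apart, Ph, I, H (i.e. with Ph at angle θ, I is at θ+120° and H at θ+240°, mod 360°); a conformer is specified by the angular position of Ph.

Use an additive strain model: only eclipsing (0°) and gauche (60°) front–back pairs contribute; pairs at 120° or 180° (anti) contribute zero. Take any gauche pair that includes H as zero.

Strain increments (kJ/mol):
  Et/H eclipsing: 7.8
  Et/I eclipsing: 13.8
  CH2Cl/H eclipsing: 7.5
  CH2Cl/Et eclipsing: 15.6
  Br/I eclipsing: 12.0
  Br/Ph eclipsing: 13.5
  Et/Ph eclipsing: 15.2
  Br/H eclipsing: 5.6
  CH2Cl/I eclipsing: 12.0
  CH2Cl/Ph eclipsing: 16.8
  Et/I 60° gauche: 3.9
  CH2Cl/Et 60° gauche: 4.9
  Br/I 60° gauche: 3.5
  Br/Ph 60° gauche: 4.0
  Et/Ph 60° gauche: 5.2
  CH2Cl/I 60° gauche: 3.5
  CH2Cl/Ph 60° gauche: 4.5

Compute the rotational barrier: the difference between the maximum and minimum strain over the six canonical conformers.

20.7 kJ/mol

Ph at 0° (eclipsed): CH2Cl–Ph eclipsed, Br–I eclipsed, Et–H eclipsed; 16.8 + 12.0 + 7.8 = 36.6 kJ/mol.
Ph at 60° (staggered): CH2Cl–Ph gauche, Br–Ph gauche, Br–I gauche, Et–I gauche; 4.5 + 4.0 + 3.5 + 3.9 = 15.9 kJ/mol.
Ph at 120° (eclipsed): CH2Cl–H eclipsed, Br–Ph eclipsed, Et–I eclipsed; 7.5 + 13.5 + 13.8 = 34.8 kJ/mol.
Ph at 180° (staggered): CH2Cl–I gauche, Br–Ph gauche, Et–Ph gauche, Et–I gauche; 3.5 + 4.0 + 5.2 + 3.9 = 16.6 kJ/mol.
Ph at 240° (eclipsed): CH2Cl–I eclipsed, Br–H eclipsed, Et–Ph eclipsed; 12.0 + 5.6 + 15.2 = 32.8 kJ/mol.
Ph at 300° (staggered): CH2Cl–Ph gauche, CH2Cl–I gauche, Br–I gauche, Et–Ph gauche; 4.5 + 3.5 + 3.5 + 5.2 = 16.7 kJ/mol.
Max at 0° (36.6 kJ/mol), min at 60° (15.9 kJ/mol); barrier = 20.7 kJ/mol.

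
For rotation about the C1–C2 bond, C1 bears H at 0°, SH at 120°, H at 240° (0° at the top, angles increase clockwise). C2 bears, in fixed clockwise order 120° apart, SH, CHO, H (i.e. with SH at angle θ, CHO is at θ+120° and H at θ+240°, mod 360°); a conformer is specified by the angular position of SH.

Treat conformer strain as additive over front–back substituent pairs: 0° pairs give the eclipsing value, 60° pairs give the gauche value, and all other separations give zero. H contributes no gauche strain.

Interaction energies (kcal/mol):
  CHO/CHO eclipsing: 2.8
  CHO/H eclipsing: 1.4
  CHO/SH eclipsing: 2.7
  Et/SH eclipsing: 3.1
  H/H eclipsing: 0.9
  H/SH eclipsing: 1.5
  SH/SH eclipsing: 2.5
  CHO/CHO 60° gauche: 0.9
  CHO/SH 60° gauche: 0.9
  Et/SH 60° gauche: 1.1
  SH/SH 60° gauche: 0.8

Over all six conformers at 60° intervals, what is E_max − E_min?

SH at 0° (eclipsed): H–SH eclipsed, SH–CHO eclipsed, H–H eclipsed; 1.5 + 2.7 + 0.9 = 5.1 kcal/mol.
SH at 60° (staggered): SH–SH gauche, SH–CHO gauche; 0.8 + 0.9 = 1.7 kcal/mol.
SH at 120° (eclipsed): H–H eclipsed, SH–SH eclipsed, H–CHO eclipsed; 0.9 + 2.5 + 1.4 = 4.8 kcal/mol.
SH at 180° (staggered): SH–SH gauche; 0.8 = 0.8 kcal/mol.
SH at 240° (eclipsed): H–CHO eclipsed, SH–H eclipsed, H–SH eclipsed; 1.4 + 1.5 + 1.5 = 4.4 kcal/mol.
SH at 300° (staggered): SH–CHO gauche; 0.9 = 0.9 kcal/mol.
Max at 0° (5.1 kcal/mol), min at 180° (0.8 kcal/mol); barrier = 4.3 kcal/mol.

4.3 kcal/mol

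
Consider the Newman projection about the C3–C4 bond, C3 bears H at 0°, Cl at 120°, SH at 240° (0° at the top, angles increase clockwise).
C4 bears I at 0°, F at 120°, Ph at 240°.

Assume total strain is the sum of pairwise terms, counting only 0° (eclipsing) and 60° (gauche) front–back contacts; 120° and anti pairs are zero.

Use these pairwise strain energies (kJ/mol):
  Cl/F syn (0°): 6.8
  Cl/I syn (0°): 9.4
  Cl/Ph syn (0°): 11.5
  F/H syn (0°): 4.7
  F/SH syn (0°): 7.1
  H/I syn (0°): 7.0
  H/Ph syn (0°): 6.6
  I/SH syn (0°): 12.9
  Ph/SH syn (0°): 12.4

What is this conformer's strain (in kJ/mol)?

This conformer (eclipsed): H(0°)/I(0°) eclipsed 7.0; Cl(120°)/F(120°) eclipsed 6.8; SH(240°)/Ph(240°) eclipsed 12.4 → 26.2 kJ/mol.

26.2 kJ/mol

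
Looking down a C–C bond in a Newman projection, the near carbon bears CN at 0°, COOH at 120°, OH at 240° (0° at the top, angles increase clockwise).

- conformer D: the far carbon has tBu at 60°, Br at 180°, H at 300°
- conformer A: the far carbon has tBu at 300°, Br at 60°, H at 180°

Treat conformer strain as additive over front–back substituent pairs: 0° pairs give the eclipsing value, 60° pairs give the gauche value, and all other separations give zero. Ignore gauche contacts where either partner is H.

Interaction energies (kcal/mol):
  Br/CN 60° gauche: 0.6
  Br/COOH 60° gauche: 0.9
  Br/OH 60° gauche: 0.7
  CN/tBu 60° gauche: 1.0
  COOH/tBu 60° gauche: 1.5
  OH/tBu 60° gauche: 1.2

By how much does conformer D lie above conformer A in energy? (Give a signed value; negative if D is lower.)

D is staggered. CN at 0° is gauche with tBu at 60° (1.0); COOH at 120° is gauche with tBu at 60° (1.5); COOH at 120° is gauche with Br at 180° (0.9); OH at 240° is gauche with Br at 180° (0.7). Total 4.1 kcal/mol.
A is staggered. CN at 0° is gauche with tBu at 300° (1.0); CN at 0° is gauche with Br at 60° (0.6); COOH at 120° is gauche with Br at 60° (0.9); OH at 240° is gauche with tBu at 300° (1.2). Total 3.7 kcal/mol.
E(D) − E(A) = 4.1 − 3.7 = +0.4 kcal/mol.

+0.4 kcal/mol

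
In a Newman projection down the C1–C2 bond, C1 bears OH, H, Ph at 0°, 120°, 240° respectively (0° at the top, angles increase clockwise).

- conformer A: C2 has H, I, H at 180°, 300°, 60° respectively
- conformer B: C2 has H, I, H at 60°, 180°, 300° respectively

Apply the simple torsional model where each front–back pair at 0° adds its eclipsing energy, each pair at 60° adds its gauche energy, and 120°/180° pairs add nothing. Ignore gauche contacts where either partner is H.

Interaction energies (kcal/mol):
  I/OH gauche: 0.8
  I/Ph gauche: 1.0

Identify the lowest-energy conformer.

A is staggered. OH at 0° is gauche with I at 300° (0.8); Ph at 240° is gauche with I at 300° (1.0). Total 1.8 kcal/mol.
B is staggered. Ph at 240° is gauche with I at 180° (1.0). Total 1.0 kcal/mol.
B has the lowest total (1.0 kcal/mol).

B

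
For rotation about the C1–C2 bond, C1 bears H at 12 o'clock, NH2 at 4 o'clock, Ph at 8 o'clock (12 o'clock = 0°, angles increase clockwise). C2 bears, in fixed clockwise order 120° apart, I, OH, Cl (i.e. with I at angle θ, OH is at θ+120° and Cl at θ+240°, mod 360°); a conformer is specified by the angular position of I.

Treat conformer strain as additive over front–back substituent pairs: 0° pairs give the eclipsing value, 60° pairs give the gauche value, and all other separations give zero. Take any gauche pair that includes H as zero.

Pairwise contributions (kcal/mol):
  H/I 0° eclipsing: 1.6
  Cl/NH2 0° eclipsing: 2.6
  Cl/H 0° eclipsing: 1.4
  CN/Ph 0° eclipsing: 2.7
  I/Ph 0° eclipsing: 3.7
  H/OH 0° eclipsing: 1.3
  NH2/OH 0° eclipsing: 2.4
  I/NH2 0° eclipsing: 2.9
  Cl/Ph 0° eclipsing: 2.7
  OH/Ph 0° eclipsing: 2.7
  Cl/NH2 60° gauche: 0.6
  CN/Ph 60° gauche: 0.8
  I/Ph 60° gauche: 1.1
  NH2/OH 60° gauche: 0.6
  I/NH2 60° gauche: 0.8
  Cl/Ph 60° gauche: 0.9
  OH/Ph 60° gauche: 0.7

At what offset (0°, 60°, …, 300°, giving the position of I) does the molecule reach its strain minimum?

60°

I at 0° (eclipsed): H(0°)/I(0°) eclipsed 1.6; NH2(120°)/OH(120°) eclipsed 2.4; Ph(240°)/Cl(240°) eclipsed 2.7 → 6.7 kcal/mol.
I at 60° (staggered): NH2(120°)/I(60°) gauche 0.8; NH2(120°)/OH(180°) gauche 0.6; Ph(240°)/OH(180°) gauche 0.7; Ph(240°)/Cl(300°) gauche 0.9 → 3.0 kcal/mol.
I at 120° (eclipsed): H(0°)/Cl(0°) eclipsed 1.4; NH2(120°)/I(120°) eclipsed 2.9; Ph(240°)/OH(240°) eclipsed 2.7 → 7.0 kcal/mol.
I at 180° (staggered): NH2(120°)/I(180°) gauche 0.8; NH2(120°)/Cl(60°) gauche 0.6; Ph(240°)/I(180°) gauche 1.1; Ph(240°)/OH(300°) gauche 0.7 → 3.2 kcal/mol.
I at 240° (eclipsed): H(0°)/OH(0°) eclipsed 1.3; NH2(120°)/Cl(120°) eclipsed 2.6; Ph(240°)/I(240°) eclipsed 3.7 → 7.6 kcal/mol.
I at 300° (staggered): NH2(120°)/OH(60°) gauche 0.6; NH2(120°)/Cl(180°) gauche 0.6; Ph(240°)/I(300°) gauche 1.1; Ph(240°)/Cl(180°) gauche 0.9 → 3.2 kcal/mol.
The minimum (3.0 kcal/mol) occurs with I at 60°.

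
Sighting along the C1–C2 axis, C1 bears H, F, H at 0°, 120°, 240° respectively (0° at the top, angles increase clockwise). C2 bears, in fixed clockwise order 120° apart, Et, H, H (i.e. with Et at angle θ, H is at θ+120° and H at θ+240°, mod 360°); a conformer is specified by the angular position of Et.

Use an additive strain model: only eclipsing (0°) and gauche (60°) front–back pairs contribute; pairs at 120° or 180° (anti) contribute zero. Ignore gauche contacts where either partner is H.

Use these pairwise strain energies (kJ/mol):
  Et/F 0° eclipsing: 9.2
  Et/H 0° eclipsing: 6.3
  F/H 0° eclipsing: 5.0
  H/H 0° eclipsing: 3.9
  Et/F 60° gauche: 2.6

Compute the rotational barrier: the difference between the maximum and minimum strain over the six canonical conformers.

17.0 kJ/mol

Et at 0° (eclipsed): H–Et eclipsed, F–H eclipsed, H–H eclipsed; 6.3 + 5.0 + 3.9 = 15.2 kJ/mol.
Et at 60° (staggered): F–Et gauche; 2.6 = 2.6 kJ/mol.
Et at 120° (eclipsed): H–H eclipsed, F–Et eclipsed, H–H eclipsed; 3.9 + 9.2 + 3.9 = 17.0 kJ/mol.
Et at 180° (staggered): F–Et gauche; 2.6 = 2.6 kJ/mol.
Et at 240° (eclipsed): H–H eclipsed, F–H eclipsed, H–Et eclipsed; 3.9 + 5.0 + 6.3 = 15.2 kJ/mol.
Et at 300° (staggered): no non-H gauche contacts → 0.0 kJ/mol.
Max at 120° (17.0 kJ/mol), min at 300° (0.0 kJ/mol); barrier = 17.0 kJ/mol.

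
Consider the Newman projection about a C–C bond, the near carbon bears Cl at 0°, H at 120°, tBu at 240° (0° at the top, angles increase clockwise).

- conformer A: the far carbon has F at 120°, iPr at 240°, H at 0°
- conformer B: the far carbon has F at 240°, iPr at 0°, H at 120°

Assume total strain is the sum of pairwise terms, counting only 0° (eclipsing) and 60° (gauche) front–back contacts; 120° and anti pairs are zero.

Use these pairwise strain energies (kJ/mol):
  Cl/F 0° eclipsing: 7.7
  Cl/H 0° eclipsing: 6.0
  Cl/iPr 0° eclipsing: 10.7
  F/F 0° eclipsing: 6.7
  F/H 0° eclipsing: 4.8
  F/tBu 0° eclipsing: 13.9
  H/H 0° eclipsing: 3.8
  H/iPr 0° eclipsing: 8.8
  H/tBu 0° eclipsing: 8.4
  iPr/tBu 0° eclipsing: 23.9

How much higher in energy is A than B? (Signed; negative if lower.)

+6.3 kJ/mol

A (eclipsed): Cl–H eclipsed, H–F eclipsed, tBu–iPr eclipsed; 6.0 + 4.8 + 23.9 = 34.7 kJ/mol.
B (eclipsed): Cl–iPr eclipsed, H–H eclipsed, tBu–F eclipsed; 10.7 + 3.8 + 13.9 = 28.4 kJ/mol.
E(A) − E(B) = 34.7 − 28.4 = +6.3 kJ/mol.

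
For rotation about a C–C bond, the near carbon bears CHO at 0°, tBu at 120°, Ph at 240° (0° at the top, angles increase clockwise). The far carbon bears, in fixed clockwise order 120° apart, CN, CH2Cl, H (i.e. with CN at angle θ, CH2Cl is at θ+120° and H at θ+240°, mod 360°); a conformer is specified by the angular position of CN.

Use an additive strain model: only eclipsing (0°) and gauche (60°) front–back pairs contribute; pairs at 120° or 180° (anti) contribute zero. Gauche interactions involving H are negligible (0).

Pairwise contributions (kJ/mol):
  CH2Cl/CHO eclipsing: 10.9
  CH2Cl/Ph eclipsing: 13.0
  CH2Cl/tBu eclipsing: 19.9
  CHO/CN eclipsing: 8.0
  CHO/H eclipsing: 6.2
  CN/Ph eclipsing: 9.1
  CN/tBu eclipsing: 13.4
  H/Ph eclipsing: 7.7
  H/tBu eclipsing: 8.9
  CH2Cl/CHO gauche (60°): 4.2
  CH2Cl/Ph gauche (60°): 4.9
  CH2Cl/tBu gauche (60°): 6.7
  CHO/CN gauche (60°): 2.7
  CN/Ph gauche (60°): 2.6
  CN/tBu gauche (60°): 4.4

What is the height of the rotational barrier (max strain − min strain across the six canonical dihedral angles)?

19.5 kJ/mol

CN at 0° is eclipsed. CHO at 0° is eclipsed with CN at 0° (8.0); tBu at 120° is eclipsed with CH2Cl at 120° (19.9); Ph at 240° is eclipsed with H at 240° (7.7). Total 35.6 kJ/mol.
CN at 60° is staggered. CHO at 0° is gauche with CN at 60° (2.7); tBu at 120° is gauche with CN at 60° (4.4); tBu at 120° is gauche with CH2Cl at 180° (6.7); Ph at 240° is gauche with CH2Cl at 180° (4.9). Total 18.7 kJ/mol.
CN at 120° is eclipsed. CHO at 0° is eclipsed with H at 0° (6.2); tBu at 120° is eclipsed with CN at 120° (13.4); Ph at 240° is eclipsed with CH2Cl at 240° (13.0). Total 32.6 kJ/mol.
CN at 180° is staggered. CHO at 0° is gauche with CH2Cl at 300° (4.2); tBu at 120° is gauche with CN at 180° (4.4); Ph at 240° is gauche with CN at 180° (2.6); Ph at 240° is gauche with CH2Cl at 300° (4.9). Total 16.1 kJ/mol.
CN at 240° is eclipsed. CHO at 0° is eclipsed with CH2Cl at 0° (10.9); tBu at 120° is eclipsed with H at 120° (8.9); Ph at 240° is eclipsed with CN at 240° (9.1). Total 28.9 kJ/mol.
CN at 300° is staggered. CHO at 0° is gauche with CN at 300° (2.7); CHO at 0° is gauche with CH2Cl at 60° (4.2); tBu at 120° is gauche with CH2Cl at 60° (6.7); Ph at 240° is gauche with CN at 300° (2.6). Total 16.2 kJ/mol.
Max at 0° (35.6 kJ/mol), min at 180° (16.1 kJ/mol); barrier = 19.5 kJ/mol.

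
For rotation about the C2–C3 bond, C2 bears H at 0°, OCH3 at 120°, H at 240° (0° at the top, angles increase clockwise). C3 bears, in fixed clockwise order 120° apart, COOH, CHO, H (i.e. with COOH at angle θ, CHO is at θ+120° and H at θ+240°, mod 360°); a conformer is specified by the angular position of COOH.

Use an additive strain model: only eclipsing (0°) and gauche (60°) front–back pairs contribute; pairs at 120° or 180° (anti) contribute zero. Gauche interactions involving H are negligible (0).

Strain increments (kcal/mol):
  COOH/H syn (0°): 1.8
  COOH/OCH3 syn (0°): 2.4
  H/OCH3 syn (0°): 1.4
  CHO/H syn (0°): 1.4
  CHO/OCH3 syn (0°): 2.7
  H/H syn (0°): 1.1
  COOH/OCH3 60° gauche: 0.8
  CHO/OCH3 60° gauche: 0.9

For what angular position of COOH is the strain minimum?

COOH at 0° (eclipsed): H–COOH eclipsed, OCH3–CHO eclipsed, H–H eclipsed; 1.8 + 2.7 + 1.1 = 5.6 kcal/mol.
COOH at 60° (staggered): OCH3–COOH gauche, OCH3–CHO gauche; 0.8 + 0.9 = 1.7 kcal/mol.
COOH at 120° (eclipsed): H–H eclipsed, OCH3–COOH eclipsed, H–CHO eclipsed; 1.1 + 2.4 + 1.4 = 4.9 kcal/mol.
COOH at 180° (staggered): OCH3–COOH gauche; 0.8 = 0.8 kcal/mol.
COOH at 240° (eclipsed): H–CHO eclipsed, OCH3–H eclipsed, H–COOH eclipsed; 1.4 + 1.4 + 1.8 = 4.6 kcal/mol.
COOH at 300° (staggered): OCH3–CHO gauche; 0.9 = 0.9 kcal/mol.
The minimum (0.8 kcal/mol) occurs with COOH at 180°.

180°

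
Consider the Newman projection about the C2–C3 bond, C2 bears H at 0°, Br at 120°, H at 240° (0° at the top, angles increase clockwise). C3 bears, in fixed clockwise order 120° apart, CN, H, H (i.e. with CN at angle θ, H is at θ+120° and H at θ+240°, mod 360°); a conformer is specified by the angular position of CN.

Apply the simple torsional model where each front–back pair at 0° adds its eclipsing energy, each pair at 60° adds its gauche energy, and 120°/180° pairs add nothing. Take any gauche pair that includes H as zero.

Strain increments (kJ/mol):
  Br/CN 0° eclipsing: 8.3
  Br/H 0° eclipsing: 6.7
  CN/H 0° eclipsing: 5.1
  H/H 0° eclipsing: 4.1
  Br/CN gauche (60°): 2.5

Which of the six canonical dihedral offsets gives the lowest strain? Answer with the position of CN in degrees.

300°

CN at 0° (eclipsed): H(0°)/CN(0°) eclipsed 5.1; Br(120°)/H(120°) eclipsed 6.7; H(240°)/H(240°) eclipsed 4.1 → 15.9 kJ/mol.
CN at 60° (staggered): Br(120°)/CN(60°) gauche 2.5 → 2.5 kJ/mol.
CN at 120° (eclipsed): H(0°)/H(0°) eclipsed 4.1; Br(120°)/CN(120°) eclipsed 8.3; H(240°)/H(240°) eclipsed 4.1 → 16.5 kJ/mol.
CN at 180° (staggered): Br(120°)/CN(180°) gauche 2.5 → 2.5 kJ/mol.
CN at 240° (eclipsed): H(0°)/H(0°) eclipsed 4.1; Br(120°)/H(120°) eclipsed 6.7; H(240°)/CN(240°) eclipsed 5.1 → 15.9 kJ/mol.
CN at 300° (staggered): no non-H gauche contacts → 0.0 kJ/mol.
The minimum (0.0 kJ/mol) occurs with CN at 300°.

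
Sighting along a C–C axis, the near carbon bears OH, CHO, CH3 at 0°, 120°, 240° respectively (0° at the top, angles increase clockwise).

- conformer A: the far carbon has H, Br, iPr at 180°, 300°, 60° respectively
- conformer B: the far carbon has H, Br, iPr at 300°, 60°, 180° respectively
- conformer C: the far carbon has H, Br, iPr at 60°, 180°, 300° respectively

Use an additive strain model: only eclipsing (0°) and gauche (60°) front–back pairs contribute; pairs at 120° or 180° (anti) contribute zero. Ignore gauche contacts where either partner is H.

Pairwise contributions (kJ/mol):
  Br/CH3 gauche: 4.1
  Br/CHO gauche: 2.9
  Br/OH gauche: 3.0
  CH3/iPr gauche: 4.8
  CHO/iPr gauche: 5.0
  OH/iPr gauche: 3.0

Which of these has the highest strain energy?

B

A (staggered): OH(0°)/Br(300°) gauche 3.0; OH(0°)/iPr(60°) gauche 3.0; CHO(120°)/iPr(60°) gauche 5.0; CH3(240°)/Br(300°) gauche 4.1 → 15.1 kJ/mol.
B (staggered): OH(0°)/Br(60°) gauche 3.0; CHO(120°)/Br(60°) gauche 2.9; CHO(120°)/iPr(180°) gauche 5.0; CH3(240°)/iPr(180°) gauche 4.8 → 15.7 kJ/mol.
C (staggered): OH(0°)/iPr(300°) gauche 3.0; CHO(120°)/Br(180°) gauche 2.9; CH3(240°)/Br(180°) gauche 4.1; CH3(240°)/iPr(300°) gauche 4.8 → 14.8 kJ/mol.
B has the highest total (15.7 kJ/mol).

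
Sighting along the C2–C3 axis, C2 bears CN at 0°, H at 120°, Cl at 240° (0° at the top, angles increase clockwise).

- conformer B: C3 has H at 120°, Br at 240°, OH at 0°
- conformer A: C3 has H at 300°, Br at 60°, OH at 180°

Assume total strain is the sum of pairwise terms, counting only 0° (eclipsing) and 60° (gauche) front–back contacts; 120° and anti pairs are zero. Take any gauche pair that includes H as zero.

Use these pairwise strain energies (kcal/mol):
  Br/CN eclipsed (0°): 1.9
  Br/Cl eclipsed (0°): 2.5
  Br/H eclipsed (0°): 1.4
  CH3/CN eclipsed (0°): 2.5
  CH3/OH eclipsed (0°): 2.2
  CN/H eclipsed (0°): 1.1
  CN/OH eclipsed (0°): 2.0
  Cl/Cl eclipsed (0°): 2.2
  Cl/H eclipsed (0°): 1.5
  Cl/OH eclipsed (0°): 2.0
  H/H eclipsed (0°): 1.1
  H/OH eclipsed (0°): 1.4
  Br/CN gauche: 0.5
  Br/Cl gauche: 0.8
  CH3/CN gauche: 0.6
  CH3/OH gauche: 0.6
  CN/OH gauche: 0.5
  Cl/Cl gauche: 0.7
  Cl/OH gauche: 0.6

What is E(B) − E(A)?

+4.5 kcal/mol

B (eclipsed): CN(0°)/OH(0°) eclipsed 2.0; H(120°)/H(120°) eclipsed 1.1; Cl(240°)/Br(240°) eclipsed 2.5 → 5.6 kcal/mol.
A (staggered): CN(0°)/Br(60°) gauche 0.5; Cl(240°)/OH(180°) gauche 0.6 → 1.1 kcal/mol.
E(B) − E(A) = 5.6 − 1.1 = +4.5 kcal/mol.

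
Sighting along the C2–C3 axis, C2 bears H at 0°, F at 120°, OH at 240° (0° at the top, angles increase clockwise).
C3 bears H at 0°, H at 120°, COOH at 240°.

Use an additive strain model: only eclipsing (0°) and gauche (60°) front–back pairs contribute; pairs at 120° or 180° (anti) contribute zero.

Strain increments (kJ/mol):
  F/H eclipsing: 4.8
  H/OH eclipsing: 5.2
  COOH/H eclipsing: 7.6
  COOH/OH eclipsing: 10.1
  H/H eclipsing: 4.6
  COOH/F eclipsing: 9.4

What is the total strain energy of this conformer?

19.5 kJ/mol

This conformer is eclipsed. H at 0° is eclipsed with H at 0° (4.6); F at 120° is eclipsed with H at 120° (4.8); OH at 240° is eclipsed with COOH at 240° (10.1). Total 19.5 kJ/mol.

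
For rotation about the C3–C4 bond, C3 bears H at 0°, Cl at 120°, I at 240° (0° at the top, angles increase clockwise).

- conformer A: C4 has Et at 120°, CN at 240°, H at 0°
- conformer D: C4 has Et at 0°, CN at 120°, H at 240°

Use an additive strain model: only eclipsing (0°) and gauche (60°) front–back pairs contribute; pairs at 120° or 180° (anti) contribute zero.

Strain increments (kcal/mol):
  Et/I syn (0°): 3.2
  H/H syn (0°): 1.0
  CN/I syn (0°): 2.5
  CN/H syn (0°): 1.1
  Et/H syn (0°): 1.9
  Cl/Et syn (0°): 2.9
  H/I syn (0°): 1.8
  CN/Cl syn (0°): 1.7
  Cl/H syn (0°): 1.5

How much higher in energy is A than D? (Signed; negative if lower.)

+1.0 kcal/mol

A (eclipsed): H(0°)/H(0°) eclipsed 1.0; Cl(120°)/Et(120°) eclipsed 2.9; I(240°)/CN(240°) eclipsed 2.5 → 6.4 kcal/mol.
D (eclipsed): H(0°)/Et(0°) eclipsed 1.9; Cl(120°)/CN(120°) eclipsed 1.7; I(240°)/H(240°) eclipsed 1.8 → 5.4 kcal/mol.
E(A) − E(D) = 6.4 − 5.4 = +1.0 kcal/mol.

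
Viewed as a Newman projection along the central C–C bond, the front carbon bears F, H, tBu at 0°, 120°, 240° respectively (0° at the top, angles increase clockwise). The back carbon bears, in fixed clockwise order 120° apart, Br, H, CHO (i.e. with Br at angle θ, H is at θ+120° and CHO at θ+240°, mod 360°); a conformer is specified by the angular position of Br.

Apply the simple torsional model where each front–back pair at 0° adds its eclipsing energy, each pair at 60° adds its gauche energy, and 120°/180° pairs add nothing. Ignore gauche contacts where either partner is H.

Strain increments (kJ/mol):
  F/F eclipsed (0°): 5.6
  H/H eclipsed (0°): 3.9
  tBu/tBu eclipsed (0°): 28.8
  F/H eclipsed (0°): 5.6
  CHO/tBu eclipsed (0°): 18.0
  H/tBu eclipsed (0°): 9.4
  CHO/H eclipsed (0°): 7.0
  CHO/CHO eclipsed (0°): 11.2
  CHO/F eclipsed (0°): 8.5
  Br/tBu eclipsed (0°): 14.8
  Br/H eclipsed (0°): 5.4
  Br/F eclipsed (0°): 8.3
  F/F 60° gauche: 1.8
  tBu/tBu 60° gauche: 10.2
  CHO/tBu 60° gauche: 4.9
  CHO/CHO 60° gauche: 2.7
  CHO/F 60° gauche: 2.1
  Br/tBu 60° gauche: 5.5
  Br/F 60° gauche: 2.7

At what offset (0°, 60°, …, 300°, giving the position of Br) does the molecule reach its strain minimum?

Br at 0° (eclipsed): F–Br eclipsed, H–H eclipsed, tBu–CHO eclipsed; 8.3 + 3.9 + 18.0 = 30.2 kJ/mol.
Br at 60° (staggered): F–Br gauche, F–CHO gauche, tBu–CHO gauche; 2.7 + 2.1 + 4.9 = 9.7 kJ/mol.
Br at 120° (eclipsed): F–CHO eclipsed, H–Br eclipsed, tBu–H eclipsed; 8.5 + 5.4 + 9.4 = 23.3 kJ/mol.
Br at 180° (staggered): F–CHO gauche, tBu–Br gauche; 2.1 + 5.5 = 7.6 kJ/mol.
Br at 240° (eclipsed): F–H eclipsed, H–CHO eclipsed, tBu–Br eclipsed; 5.6 + 7.0 + 14.8 = 27.4 kJ/mol.
Br at 300° (staggered): F–Br gauche, tBu–Br gauche, tBu–CHO gauche; 2.7 + 5.5 + 4.9 = 13.1 kJ/mol.
The minimum (7.6 kJ/mol) occurs with Br at 180°.

180°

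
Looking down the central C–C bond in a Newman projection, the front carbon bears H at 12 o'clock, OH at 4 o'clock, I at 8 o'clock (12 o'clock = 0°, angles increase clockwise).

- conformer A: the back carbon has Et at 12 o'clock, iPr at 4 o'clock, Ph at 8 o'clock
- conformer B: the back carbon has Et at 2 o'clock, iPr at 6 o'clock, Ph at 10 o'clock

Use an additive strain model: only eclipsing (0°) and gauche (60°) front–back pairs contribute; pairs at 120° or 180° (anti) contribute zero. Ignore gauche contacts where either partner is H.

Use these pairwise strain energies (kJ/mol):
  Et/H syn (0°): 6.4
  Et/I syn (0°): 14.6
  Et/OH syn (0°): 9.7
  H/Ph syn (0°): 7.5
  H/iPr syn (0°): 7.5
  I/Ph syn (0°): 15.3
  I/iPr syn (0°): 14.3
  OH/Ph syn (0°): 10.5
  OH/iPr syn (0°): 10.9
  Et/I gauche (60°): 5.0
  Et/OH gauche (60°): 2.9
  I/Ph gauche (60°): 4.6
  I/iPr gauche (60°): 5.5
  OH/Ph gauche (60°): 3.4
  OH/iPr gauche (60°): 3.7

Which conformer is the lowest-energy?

B

A (eclipsed): H(0°)/Et(0°) eclipsed 6.4; OH(120°)/iPr(120°) eclipsed 10.9; I(240°)/Ph(240°) eclipsed 15.3 → 32.6 kJ/mol.
B (staggered): OH(120°)/Et(60°) gauche 2.9; OH(120°)/iPr(180°) gauche 3.7; I(240°)/iPr(180°) gauche 5.5; I(240°)/Ph(300°) gauche 4.6 → 16.7 kJ/mol.
B has the lowest total (16.7 kJ/mol).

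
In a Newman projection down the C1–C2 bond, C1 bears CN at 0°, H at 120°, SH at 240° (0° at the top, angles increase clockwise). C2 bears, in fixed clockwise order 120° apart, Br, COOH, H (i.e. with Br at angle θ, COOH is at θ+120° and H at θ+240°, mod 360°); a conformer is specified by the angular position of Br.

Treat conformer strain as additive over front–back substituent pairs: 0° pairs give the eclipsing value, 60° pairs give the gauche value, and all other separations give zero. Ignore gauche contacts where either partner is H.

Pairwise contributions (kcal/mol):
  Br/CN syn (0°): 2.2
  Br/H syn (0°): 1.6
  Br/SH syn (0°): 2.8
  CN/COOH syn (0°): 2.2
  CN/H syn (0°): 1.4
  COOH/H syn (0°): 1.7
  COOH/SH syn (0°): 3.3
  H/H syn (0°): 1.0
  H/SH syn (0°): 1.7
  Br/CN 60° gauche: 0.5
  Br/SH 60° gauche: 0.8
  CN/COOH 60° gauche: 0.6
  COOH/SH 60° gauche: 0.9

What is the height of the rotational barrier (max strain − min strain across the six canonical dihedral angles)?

4.9 kcal/mol

Br at 0° (eclipsed): CN–Br eclipsed, H–COOH eclipsed, SH–H eclipsed; 2.2 + 1.7 + 1.7 = 5.6 kcal/mol.
Br at 60° (staggered): CN–Br gauche, SH–COOH gauche; 0.5 + 0.9 = 1.4 kcal/mol.
Br at 120° (eclipsed): CN–H eclipsed, H–Br eclipsed, SH–COOH eclipsed; 1.4 + 1.6 + 3.3 = 6.3 kcal/mol.
Br at 180° (staggered): CN–COOH gauche, SH–Br gauche, SH–COOH gauche; 0.6 + 0.8 + 0.9 = 2.3 kcal/mol.
Br at 240° (eclipsed): CN–COOH eclipsed, H–H eclipsed, SH–Br eclipsed; 2.2 + 1.0 + 2.8 = 6.0 kcal/mol.
Br at 300° (staggered): CN–Br gauche, CN–COOH gauche, SH–Br gauche; 0.5 + 0.6 + 0.8 = 1.9 kcal/mol.
Max at 120° (6.3 kcal/mol), min at 60° (1.4 kcal/mol); barrier = 4.9 kcal/mol.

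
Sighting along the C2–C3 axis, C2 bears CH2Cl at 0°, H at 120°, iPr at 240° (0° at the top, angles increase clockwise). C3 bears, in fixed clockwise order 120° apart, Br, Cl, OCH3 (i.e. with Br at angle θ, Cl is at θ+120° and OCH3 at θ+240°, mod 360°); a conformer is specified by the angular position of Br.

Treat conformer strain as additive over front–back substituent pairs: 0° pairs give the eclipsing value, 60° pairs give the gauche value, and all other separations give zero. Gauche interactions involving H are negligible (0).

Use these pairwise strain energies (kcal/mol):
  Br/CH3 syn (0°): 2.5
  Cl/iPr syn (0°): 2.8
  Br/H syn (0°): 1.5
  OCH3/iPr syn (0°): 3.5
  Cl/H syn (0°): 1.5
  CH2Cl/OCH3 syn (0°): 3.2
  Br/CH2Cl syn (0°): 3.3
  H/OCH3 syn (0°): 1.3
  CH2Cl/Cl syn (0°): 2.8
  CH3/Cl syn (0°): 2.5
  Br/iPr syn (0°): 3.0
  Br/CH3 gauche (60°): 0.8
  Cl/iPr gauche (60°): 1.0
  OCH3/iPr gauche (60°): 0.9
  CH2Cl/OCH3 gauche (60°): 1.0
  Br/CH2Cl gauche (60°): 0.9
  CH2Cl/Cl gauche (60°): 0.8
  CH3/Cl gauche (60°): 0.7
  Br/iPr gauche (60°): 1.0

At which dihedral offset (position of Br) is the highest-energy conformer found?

0°

Br at 0° is eclipsed. CH2Cl at 0° is eclipsed with Br at 0° (3.3); H at 120° is eclipsed with Cl at 120° (1.5); iPr at 240° is eclipsed with OCH3 at 240° (3.5). Total 8.3 kcal/mol.
Br at 60° is staggered. CH2Cl at 0° is gauche with Br at 60° (0.9); CH2Cl at 0° is gauche with OCH3 at 300° (1.0); iPr at 240° is gauche with Cl at 180° (1.0); iPr at 240° is gauche with OCH3 at 300° (0.9). Total 3.8 kcal/mol.
Br at 120° is eclipsed. CH2Cl at 0° is eclipsed with OCH3 at 0° (3.2); H at 120° is eclipsed with Br at 120° (1.5); iPr at 240° is eclipsed with Cl at 240° (2.8). Total 7.5 kcal/mol.
Br at 180° is staggered. CH2Cl at 0° is gauche with Cl at 300° (0.8); CH2Cl at 0° is gauche with OCH3 at 60° (1.0); iPr at 240° is gauche with Br at 180° (1.0); iPr at 240° is gauche with Cl at 300° (1.0). Total 3.8 kcal/mol.
Br at 240° is eclipsed. CH2Cl at 0° is eclipsed with Cl at 0° (2.8); H at 120° is eclipsed with OCH3 at 120° (1.3); iPr at 240° is eclipsed with Br at 240° (3.0). Total 7.1 kcal/mol.
Br at 300° is staggered. CH2Cl at 0° is gauche with Br at 300° (0.9); CH2Cl at 0° is gauche with Cl at 60° (0.8); iPr at 240° is gauche with Br at 300° (1.0); iPr at 240° is gauche with OCH3 at 180° (0.9). Total 3.6 kcal/mol.
The maximum (8.3 kcal/mol) occurs with Br at 0°.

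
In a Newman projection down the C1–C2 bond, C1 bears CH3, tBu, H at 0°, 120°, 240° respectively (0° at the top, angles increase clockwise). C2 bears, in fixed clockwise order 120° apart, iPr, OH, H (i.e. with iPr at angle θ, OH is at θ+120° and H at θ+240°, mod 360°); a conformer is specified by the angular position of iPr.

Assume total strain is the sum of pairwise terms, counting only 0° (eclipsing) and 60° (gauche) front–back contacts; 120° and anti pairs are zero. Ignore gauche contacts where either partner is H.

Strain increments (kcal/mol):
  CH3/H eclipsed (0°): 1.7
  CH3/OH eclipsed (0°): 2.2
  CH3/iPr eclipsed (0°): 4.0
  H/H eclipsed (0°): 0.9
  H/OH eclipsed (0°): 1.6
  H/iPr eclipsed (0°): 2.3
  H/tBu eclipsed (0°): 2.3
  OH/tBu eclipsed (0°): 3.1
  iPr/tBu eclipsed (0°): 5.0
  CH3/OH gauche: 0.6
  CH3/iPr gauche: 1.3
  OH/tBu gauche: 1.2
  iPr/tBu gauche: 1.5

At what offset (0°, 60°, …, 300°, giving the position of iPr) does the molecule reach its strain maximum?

iPr at 0° (eclipsed): CH3–iPr eclipsed, tBu–OH eclipsed, H–H eclipsed; 4.0 + 3.1 + 0.9 = 8.0 kcal/mol.
iPr at 60° (staggered): CH3–iPr gauche, tBu–iPr gauche, tBu–OH gauche; 1.3 + 1.5 + 1.2 = 4.0 kcal/mol.
iPr at 120° (eclipsed): CH3–H eclipsed, tBu–iPr eclipsed, H–OH eclipsed; 1.7 + 5.0 + 1.6 = 8.3 kcal/mol.
iPr at 180° (staggered): CH3–OH gauche, tBu–iPr gauche; 0.6 + 1.5 = 2.1 kcal/mol.
iPr at 240° (eclipsed): CH3–OH eclipsed, tBu–H eclipsed, H–iPr eclipsed; 2.2 + 2.3 + 2.3 = 6.8 kcal/mol.
iPr at 300° (staggered): CH3–iPr gauche, CH3–OH gauche, tBu–OH gauche; 1.3 + 0.6 + 1.2 = 3.1 kcal/mol.
The maximum (8.3 kcal/mol) occurs with iPr at 120°.

120°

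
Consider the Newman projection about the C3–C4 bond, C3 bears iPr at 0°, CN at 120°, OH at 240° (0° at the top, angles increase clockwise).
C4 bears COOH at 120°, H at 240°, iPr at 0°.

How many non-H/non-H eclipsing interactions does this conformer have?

Non-H eclipsing pairs: iPr(0°)/iPr(0°); CN(120°)/COOH(120°) — 2 interactions.

2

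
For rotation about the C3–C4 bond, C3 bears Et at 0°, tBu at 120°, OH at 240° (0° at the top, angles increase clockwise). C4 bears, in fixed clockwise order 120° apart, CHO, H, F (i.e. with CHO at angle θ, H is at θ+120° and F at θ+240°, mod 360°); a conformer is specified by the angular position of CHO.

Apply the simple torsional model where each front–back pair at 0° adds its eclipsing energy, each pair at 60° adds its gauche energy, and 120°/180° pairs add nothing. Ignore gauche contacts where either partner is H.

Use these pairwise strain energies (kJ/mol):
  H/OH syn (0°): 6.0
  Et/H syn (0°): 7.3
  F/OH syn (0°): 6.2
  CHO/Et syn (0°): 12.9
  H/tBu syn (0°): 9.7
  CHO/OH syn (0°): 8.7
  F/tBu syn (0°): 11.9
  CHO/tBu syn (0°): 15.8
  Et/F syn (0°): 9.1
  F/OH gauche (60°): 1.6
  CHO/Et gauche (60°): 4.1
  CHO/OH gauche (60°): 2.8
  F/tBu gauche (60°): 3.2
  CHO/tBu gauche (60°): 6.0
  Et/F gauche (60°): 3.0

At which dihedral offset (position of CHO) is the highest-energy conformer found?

CHO at 0° (eclipsed): Et–CHO eclipsed, tBu–H eclipsed, OH–F eclipsed; 12.9 + 9.7 + 6.2 = 28.8 kJ/mol.
CHO at 60° (staggered): Et–CHO gauche, Et–F gauche, tBu–CHO gauche, OH–F gauche; 4.1 + 3.0 + 6.0 + 1.6 = 14.7 kJ/mol.
CHO at 120° (eclipsed): Et–F eclipsed, tBu–CHO eclipsed, OH–H eclipsed; 9.1 + 15.8 + 6.0 = 30.9 kJ/mol.
CHO at 180° (staggered): Et–F gauche, tBu–CHO gauche, tBu–F gauche, OH–CHO gauche; 3.0 + 6.0 + 3.2 + 2.8 = 15.0 kJ/mol.
CHO at 240° (eclipsed): Et–H eclipsed, tBu–F eclipsed, OH–CHO eclipsed; 7.3 + 11.9 + 8.7 = 27.9 kJ/mol.
CHO at 300° (staggered): Et–CHO gauche, tBu–F gauche, OH–CHO gauche, OH–F gauche; 4.1 + 3.2 + 2.8 + 1.6 = 11.7 kJ/mol.
The maximum (30.9 kJ/mol) occurs with CHO at 120°.

120°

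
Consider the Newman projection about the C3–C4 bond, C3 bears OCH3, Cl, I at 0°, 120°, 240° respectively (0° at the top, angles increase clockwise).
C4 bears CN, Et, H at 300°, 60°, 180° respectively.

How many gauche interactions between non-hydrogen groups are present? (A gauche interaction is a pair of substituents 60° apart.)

Non-H gauche pairs: OCH3(0°)/CN(300°); OCH3(0°)/Et(60°); Cl(120°)/Et(60°); I(240°)/CN(300°) — 4 interactions.

4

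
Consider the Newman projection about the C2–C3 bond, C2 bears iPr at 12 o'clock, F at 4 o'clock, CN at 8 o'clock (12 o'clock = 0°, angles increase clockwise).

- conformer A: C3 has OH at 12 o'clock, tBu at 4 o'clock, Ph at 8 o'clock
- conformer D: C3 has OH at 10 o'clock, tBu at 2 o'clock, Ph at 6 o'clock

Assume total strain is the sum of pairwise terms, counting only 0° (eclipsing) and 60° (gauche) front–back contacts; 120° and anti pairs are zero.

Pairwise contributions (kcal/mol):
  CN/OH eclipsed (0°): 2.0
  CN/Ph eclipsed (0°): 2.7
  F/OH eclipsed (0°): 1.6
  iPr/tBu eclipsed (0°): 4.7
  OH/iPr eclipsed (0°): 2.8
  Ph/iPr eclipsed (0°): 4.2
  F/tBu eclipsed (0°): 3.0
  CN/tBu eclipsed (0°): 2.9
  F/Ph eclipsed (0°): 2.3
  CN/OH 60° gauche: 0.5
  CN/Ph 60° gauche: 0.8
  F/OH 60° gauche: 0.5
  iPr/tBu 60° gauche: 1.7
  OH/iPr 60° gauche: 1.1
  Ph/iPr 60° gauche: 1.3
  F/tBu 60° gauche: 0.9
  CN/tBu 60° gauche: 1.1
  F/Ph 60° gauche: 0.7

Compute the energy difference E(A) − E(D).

+2.8 kcal/mol

A (eclipsed): iPr–OH eclipsed, F–tBu eclipsed, CN–Ph eclipsed; 2.8 + 3.0 + 2.7 = 8.5 kcal/mol.
D (staggered): iPr–OH gauche, iPr–tBu gauche, F–tBu gauche, F–Ph gauche, CN–OH gauche, CN–Ph gauche; 1.1 + 1.7 + 0.9 + 0.7 + 0.5 + 0.8 = 5.7 kcal/mol.
E(A) − E(D) = 8.5 − 5.7 = +2.8 kcal/mol.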